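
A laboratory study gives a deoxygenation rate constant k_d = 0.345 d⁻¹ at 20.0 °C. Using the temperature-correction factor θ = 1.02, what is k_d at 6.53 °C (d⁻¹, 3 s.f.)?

k_d(T₂) = k_d(T₁) · θ^(T₂−T₁) = 0.345 × 1.02^(6.53−20.0)
= 0.345 × 1.02^-13.5 = 0.345 × 0.7659 = 0.2642 d⁻¹.

k_d ≈ 0.264 d⁻¹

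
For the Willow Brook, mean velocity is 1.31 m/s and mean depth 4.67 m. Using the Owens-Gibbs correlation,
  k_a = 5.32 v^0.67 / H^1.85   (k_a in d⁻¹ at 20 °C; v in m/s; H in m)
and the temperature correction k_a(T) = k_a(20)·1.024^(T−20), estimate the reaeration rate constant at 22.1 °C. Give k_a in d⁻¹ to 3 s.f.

k_a ≈ 0.387 d⁻¹

k_a(20) = 5.32 × 1.31^0.67 / 4.67^1.85 = 5.32 × 1.198 / 17.31 = 0.3683 d⁻¹.
k_a(22.1) = 0.3683 × 1.024^(22.1−20) = 0.3683 × 1.051 = 0.3871 d⁻¹.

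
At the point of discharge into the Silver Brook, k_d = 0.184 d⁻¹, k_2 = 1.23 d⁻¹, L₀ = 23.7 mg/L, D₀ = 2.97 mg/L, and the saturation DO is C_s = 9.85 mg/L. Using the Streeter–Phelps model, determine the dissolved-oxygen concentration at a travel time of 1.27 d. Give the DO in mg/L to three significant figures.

k_d L₀/(k_2−k_d) = 0.184×23.7/(1.23−0.184) = 4.361/1.046 = 4.169 mg/L.
e^(−k_d t) = e^(−0.184×1.270) = 0.7916; e^(−k_2 t) = e^(−1.23×1.270) = 0.2097.
D = 4.169 × (0.7916 − 0.2097) + 2.97 × 0.2097 = 2.426 + 0.6228 = 3.049 mg/L.
DO = C_s − D = 9.85 − 3.049 = 6.801 mg/L.

DO ≈ 6.80 mg/L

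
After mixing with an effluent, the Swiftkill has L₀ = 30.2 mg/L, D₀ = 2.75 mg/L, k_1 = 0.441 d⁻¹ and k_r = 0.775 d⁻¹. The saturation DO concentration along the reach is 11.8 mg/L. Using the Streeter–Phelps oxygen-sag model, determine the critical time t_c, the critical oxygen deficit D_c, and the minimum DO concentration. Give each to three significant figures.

t_c ≈ 1.47 d; D_c ≈ 8.97 mg/L; min DO ≈ 2.83 mg/L

At the critical point dD/dt = 0, so k_1 L₀ e^(−k_1 t) = k_r D. Substituting D(t) from the Streeter–Phelps equation and solving for t gives
t_c = ln[(k_r/k_1)(1 − D₀(k_r−k_1)/(k_1 L₀))] / (k_r−k_1).
Here k_r−k_1 = 0.3340 d⁻¹ and 1 − D₀(k_r−k_1)/(k_1 L₀) = 1 − 2.75×0.3340/(0.441×30.2) = 0.9310, so
t_c = ln(1.757 × 0.9310) / 0.3340 = 0.4924 / 0.3340 = 1.474 d.
D_c = (k_1/k_r) L₀ e^(−k_1 t_c) = (0.441/0.775) × 30.2 × e^(−0.441×1.474) = 0.5690 × 30.2 × 0.5220 = 8.970 mg/L.
Minimum DO = C_s − D_c = 11.8 − 8.970 = 2.830 mg/L.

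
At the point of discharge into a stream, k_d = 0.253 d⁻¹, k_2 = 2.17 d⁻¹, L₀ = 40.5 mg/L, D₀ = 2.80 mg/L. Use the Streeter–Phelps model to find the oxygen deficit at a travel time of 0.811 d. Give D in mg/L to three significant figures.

D ≈ 3.92 mg/L

k_d L₀/(k_2−k_d) = 0.253×40.5/(2.17−0.253) = 10.25/1.917 = 5.345 mg/L.
e^(−k_d t) = e^(−0.253×0.8110) = 0.8145; e^(−k_2 t) = e^(−2.17×0.8110) = 0.1721.
D = 5.345 × (0.8145 − 0.1721) + 2.80 × 0.1721 = 3.434 + 0.4818 = 3.916 mg/L.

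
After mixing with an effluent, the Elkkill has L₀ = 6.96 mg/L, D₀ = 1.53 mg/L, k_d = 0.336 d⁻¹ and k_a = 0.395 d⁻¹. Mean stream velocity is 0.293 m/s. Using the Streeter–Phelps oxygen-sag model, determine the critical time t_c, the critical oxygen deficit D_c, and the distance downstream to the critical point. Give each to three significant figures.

t_c ≈ 2.07 d; D_c ≈ 2.95 mg/L; x_c ≈ 52.5 km

t_c = [1/(k_a−k_d)] ln[(k_a/k_d)(1 − D₀(k_a−k_d)/(k_d L₀))]
= [1/(0.395−0.336)] ln[(0.395/0.336)(1 − 1.53×0.05900/(0.336×6.96))]
= (1/0.05900) ln[1.176 × 0.9614] = 16.95 × ln(1.130) = 16.95 × 0.1224 = 2.075 d.
L(t_c) = L₀ e^(−k_d t_c) = 6.96 × 0.4980 = 3.466 mg/L, and at the critical point k_a D_c = k_d L, so D_c = (0.336/0.395) × 3.466 = 2.948 mg/L.
x_c = v t_c = 0.293 m/s × 2.075 d × 86400 s/d = 52520 m ≈ 52.5 km.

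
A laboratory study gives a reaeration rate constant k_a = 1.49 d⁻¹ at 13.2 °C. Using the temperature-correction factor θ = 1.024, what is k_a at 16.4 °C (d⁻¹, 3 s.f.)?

k_a(T₂) = k_a(T₁) · θ^(T₂−T₁) = 1.49 × 1.024^(16.4−13.2)
= 1.49 × 1.024^3.20 = 1.49 × 1.079 = 1.607 d⁻¹.

k_a ≈ 1.61 d⁻¹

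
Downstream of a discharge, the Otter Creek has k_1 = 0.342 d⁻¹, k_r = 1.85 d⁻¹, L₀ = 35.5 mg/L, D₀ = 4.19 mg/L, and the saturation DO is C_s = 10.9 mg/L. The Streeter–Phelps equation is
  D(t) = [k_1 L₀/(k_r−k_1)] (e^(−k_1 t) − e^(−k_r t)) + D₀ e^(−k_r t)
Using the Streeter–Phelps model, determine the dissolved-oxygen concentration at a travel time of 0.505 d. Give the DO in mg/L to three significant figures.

DO ≈ 5.64 mg/L

k_1 L₀/(k_r−k_1) = 0.342×35.5/(1.85−0.342) = 12.14/1.508 = 8.051 mg/L.
e^(−k_1 t) = e^(−0.342×0.5050) = 0.8414; e^(−k_r t) = e^(−1.85×0.5050) = 0.3929.
D = 8.051 × (0.8414 − 0.3929) + 4.19 × 0.3929 = 3.611 + 1.646 = 5.257 mg/L.
DO = C_s − D = 10.9 − 5.257 = 5.643 mg/L.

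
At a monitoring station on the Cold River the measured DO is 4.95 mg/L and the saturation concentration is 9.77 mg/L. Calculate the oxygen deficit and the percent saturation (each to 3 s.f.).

D = C_s − C = 9.77 − 4.95 = 4.82 mg/L.
% saturation = 4.95/9.77 × 100 = 50.7 %.

D ≈ 4.82 mg/L; 50.7 % saturation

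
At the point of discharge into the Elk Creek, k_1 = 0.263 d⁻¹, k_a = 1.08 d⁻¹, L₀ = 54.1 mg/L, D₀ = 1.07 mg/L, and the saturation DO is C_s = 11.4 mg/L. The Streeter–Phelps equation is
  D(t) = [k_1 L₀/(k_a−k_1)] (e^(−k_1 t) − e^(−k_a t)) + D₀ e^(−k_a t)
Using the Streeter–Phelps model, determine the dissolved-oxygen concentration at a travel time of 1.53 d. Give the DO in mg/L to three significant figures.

k_1 L₀/(k_a−k_1) = 0.263×54.1/(1.08−0.263) = 14.23/0.8170 = 17.42 mg/L.
e^(−k_1 t) = e^(−0.263×1.530) = 0.6687; e^(−k_a t) = e^(−1.08×1.530) = 0.1916.
D = 17.42 × (0.6687 − 0.1916) + 1.07 × 0.1916 = 8.309 + 0.2050 = 8.514 mg/L.
DO = C_s − D = 11.4 − 8.514 = 2.886 mg/L.

DO ≈ 2.89 mg/L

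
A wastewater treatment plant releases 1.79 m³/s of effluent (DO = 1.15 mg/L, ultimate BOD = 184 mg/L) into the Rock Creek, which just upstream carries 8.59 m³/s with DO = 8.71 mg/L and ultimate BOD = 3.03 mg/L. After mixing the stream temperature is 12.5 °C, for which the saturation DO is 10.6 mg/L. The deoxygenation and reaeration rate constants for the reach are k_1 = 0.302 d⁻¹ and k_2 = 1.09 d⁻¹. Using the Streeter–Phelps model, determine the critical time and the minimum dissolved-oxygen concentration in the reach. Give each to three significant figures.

Mixed DO = (8.59×8.71 + 1.79×1.15)/(8.59+1.79) = 76.88/10.38 = 7.406 mg/L.
Mixed L₀ = (8.59×3.03 + 1.79×184)/(10.38) = 355.4/10.38 = 34.24 mg/L.
Initial deficit D₀ = C_s − DO₀ = 10.6 − 7.406 = 3.194 mg/L.
t_c = (1/0.7880) ln[(1.09/0.302)(1 − 3.194×0.7880/(0.302×34.24))] = 1.269 × ln(2.731) = 1.275 d.
D_c = (0.302/1.09) × 34.24 × e^(−0.302×1.275) = 0.2771 × 34.24 × 0.6804 = 6.455 mg/L.
Minimum DO = 10.6 − 6.455 = 4.145 mg/L.

t_c ≈ 1.27 d; minimum DO ≈ 4.15 mg/L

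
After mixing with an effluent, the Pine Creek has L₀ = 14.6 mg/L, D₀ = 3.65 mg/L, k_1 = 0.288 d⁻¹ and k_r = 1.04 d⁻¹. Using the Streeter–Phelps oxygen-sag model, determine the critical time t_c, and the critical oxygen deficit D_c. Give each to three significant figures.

At the critical point dD/dt = 0, so k_1 L₀ e^(−k_1 t) = k_r D. Substituting D(t) from the Streeter–Phelps equation and solving for t gives
t_c = ln[(k_r/k_1)(1 − D₀(k_r−k_1)/(k_1 L₀))] / (k_r−k_1).
Here k_r−k_1 = 0.7520 d⁻¹ and 1 − D₀(k_r−k_1)/(k_1 L₀) = 1 − 3.65×0.7520/(0.288×14.6) = 0.3472, so
t_c = ln(3.611 × 0.3472) / 0.7520 = 0.2262 / 0.7520 = 0.3008 d.
D_c = (k_1/k_r) L₀ e^(−k_1 t_c) = (0.288/1.04) × 14.6 × e^(−0.288×0.3008) = 0.2769 × 14.6 × 0.9170 = 3.708 mg/L.

t_c ≈ 0.301 d; D_c ≈ 3.71 mg/L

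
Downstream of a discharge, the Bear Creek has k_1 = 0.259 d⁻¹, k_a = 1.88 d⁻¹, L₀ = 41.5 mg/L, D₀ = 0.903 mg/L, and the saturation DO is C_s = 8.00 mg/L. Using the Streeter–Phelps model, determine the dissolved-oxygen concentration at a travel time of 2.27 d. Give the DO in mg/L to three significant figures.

k_1 L₀/(k_a−k_1) = 0.259×41.5/(1.88−0.259) = 10.75/1.621 = 6.631 mg/L.
e^(−k_1 t) = e^(−0.259×2.270) = 0.5555; e^(−k_a t) = e^(−1.88×2.270) = 0.01402.
D = 6.631 × (0.5555 − 0.01402) + 0.903 × 0.01402 = 3.590 + 0.01266 = 3.603 mg/L.
DO = C_s − D = 8.00 − 3.603 = 4.397 mg/L.

DO ≈ 4.40 mg/L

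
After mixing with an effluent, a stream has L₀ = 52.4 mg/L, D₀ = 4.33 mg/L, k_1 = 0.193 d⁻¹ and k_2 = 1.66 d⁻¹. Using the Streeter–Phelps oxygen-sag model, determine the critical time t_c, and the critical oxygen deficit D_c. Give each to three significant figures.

t_c ≈ 0.793 d; D_c ≈ 5.23 mg/L

At the critical point dD/dt = 0, so k_1 L₀ e^(−k_1 t) = k_2 D. Substituting D(t) from the Streeter–Phelps equation and solving for t gives
t_c = ln[(k_2/k_1)(1 − D₀(k_2−k_1)/(k_1 L₀))] / (k_2−k_1).
Here k_2−k_1 = 1.467 d⁻¹ and 1 − D₀(k_2−k_1)/(k_1 L₀) = 1 − 4.33×1.467/(0.193×52.4) = 0.3719, so
t_c = ln(8.601 × 0.3719) / 1.467 = 1.163 / 1.467 = 0.7926 d.
L(t_c) = L₀ e^(−k_1 t_c) = 52.4 × 0.8582 = 44.97 mg/L, and at the critical point k_2 D_c = k_1 L, so D_c = (0.193/1.66) × 44.97 = 5.228 mg/L.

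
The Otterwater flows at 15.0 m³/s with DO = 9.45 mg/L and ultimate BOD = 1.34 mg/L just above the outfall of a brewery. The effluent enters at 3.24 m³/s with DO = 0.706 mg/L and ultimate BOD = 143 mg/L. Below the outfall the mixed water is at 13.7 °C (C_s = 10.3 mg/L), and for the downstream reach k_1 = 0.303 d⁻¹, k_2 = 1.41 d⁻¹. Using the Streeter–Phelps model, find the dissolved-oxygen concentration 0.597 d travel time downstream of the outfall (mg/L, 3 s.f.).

DO ≈ 6.34 mg/L

Mixed DO = (15.0×9.45 + 3.24×0.706)/(15.0+3.24) = 144.0/18.24 = 7.897 mg/L.
Mixed L₀ = (15.0×1.34 + 3.24×143)/(18.24) = 483.4/18.24 = 26.50 mg/L.
Initial deficit D₀ = C_s − DO₀ = 10.3 − 7.897 = 2.403 mg/L.
D(0.597) = [0.303×26.50/(1.41−0.303)](e^(−0.303×0.597) − e^(−1.41×0.597)) + 2.403 e^(−1.41×0.597)
= 7.254 × (0.8345 − 0.4309) + 2.403 × 0.4309 = 3.963 mg/L.
DO = 10.3 − 3.963 = 6.337 mg/L.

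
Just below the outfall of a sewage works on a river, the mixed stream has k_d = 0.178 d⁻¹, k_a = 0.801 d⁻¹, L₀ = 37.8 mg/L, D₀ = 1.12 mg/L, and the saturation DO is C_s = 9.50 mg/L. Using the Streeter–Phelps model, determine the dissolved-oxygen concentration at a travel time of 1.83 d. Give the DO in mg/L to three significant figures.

DO ≈ 3.94 mg/L

k_d L₀/(k_a−k_d) = 0.178×37.8/(0.801−0.178) = 6.728/0.6230 = 10.80 mg/L.
e^(−k_d t) = e^(−0.178×1.830) = 0.7220; e^(−k_a t) = e^(−0.801×1.830) = 0.2309.
D = 10.80 × (0.7220 − 0.2309) + 1.12 × 0.2309 = 5.304 + 0.2586 = 5.563 mg/L.
DO = C_s − D = 9.50 − 5.563 = 3.937 mg/L.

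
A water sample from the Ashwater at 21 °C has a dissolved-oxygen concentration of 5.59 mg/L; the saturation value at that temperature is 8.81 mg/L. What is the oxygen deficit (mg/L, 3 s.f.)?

D = C_s − C = 8.81 − 5.59 = 3.22 mg/L.

D ≈ 3.22 mg/L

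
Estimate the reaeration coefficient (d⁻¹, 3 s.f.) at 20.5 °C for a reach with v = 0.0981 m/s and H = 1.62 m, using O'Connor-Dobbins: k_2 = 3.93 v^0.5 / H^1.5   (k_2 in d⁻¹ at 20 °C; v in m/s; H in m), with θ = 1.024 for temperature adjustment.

k_2(20) = 3.93 × 0.0981^0.5 / 1.62^1.5 = 3.93 × 0.3132 / 2.062 = 0.5970 d⁻¹.
k_2(20.5) = 0.5970 × 1.024^(20.5−20) = 0.5970 × 1.012 = 0.6041 d⁻¹.

k_2 ≈ 0.604 d⁻¹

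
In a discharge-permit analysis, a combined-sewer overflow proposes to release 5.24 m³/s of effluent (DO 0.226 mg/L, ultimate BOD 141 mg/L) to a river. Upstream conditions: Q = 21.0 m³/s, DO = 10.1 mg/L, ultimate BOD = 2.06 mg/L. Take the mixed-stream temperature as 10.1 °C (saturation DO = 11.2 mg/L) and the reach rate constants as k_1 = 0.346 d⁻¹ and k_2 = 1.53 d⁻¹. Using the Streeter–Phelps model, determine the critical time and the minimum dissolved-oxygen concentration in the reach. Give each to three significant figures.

t_c ≈ 0.888 d; minimum DO ≈ 6.24 mg/L

Mixed DO = (21.0×10.1 + 5.24×0.226)/(21.0+5.24) = 213.3/26.24 = 8.128 mg/L.
Mixed L₀ = (21.0×2.06 + 5.24×141)/(26.24) = 782.1/26.24 = 29.81 mg/L.
Initial deficit D₀ = C_s − DO₀ = 11.2 − 8.128 = 3.072 mg/L.
t_c = (1/1.184) ln[(1.53/0.346)(1 − 3.072×1.184/(0.346×29.81))] = 0.8446 × ln(2.862) = 0.8882 d.
D_c = (0.346/1.53) × 29.81 × e^(−0.346×0.8882) = 0.2261 × 29.81 × 0.7354 = 4.957 mg/L.
Minimum DO = 11.2 − 4.957 = 6.243 mg/L.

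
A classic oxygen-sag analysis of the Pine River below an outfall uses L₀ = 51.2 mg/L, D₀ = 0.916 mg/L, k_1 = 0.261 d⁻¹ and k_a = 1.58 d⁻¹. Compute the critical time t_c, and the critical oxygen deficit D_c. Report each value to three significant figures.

t_c ≈ 1.29 d; D_c ≈ 6.03 mg/L

t_c = [1/(k_a−k_1)] ln[(k_a/k_1)(1 − D₀(k_a−k_1)/(k_1 L₀))]
= [1/(1.58−0.261)] ln[(1.58/0.261)(1 − 0.916×1.319/(0.261×51.2))]
= (1/1.319) ln[6.054 × 0.9096] = 0.7582 × ln(5.506) = 0.7582 × 1.706 = 1.293 d.
L(t_c) = L₀ e^(−k_1 t_c) = 51.2 × 0.7135 = 36.53 mg/L, and at the critical point k_a D_c = k_1 L, so D_c = (0.261/1.58) × 36.53 = 6.035 mg/L.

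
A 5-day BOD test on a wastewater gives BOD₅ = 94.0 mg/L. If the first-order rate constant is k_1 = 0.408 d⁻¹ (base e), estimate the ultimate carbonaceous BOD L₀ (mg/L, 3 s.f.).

BOD₅ = L₀(1 − e^(−5k_1)) ⇒ L₀ = BOD₅ / (1 − e^(−5×0.408))
= 94.0 / (1 − 0.1300) = 94.0 / 0.8700 = 108.0 mg/L.

L₀ ≈ 108 mg/L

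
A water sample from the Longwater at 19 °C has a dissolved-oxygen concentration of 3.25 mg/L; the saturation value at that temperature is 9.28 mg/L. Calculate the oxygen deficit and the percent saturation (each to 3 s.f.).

D ≈ 6.03 mg/L; 35.0 % saturation

D = C_s − C = 9.28 − 3.25 = 6.03 mg/L.
% saturation = 3.25/9.28 × 100 = 35.0 %.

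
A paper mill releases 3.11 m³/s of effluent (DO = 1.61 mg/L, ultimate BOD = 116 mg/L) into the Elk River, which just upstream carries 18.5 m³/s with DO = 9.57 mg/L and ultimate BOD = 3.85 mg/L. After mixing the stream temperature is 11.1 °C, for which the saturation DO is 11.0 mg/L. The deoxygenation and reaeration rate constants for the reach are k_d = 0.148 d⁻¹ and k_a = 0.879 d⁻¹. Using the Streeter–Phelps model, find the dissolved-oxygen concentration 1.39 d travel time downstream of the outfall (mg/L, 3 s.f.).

Mixed DO = (18.5×9.57 + 3.11×1.61)/(18.5+3.11) = 182.1/21.61 = 8.424 mg/L.
Mixed L₀ = (18.5×3.85 + 3.11×116)/(21.61) = 432.0/21.61 = 19.99 mg/L.
Initial deficit D₀ = C_s − DO₀ = 11.0 − 8.424 = 2.576 mg/L.
D(1.39) = [0.148×19.99/(0.879−0.148)](e^(−0.148×1.39) − e^(−0.879×1.39)) + 2.576 e^(−0.879×1.39)
= 4.047 × (0.8141 − 0.2947) + 2.576 × 0.2947 = 2.861 mg/L.
DO = 11.0 − 2.861 = 8.139 mg/L.

DO ≈ 8.14 mg/L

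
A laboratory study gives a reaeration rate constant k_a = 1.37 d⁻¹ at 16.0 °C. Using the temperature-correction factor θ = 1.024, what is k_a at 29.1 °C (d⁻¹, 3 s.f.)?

k_a(T₂) = k_a(T₁) · θ^(T₂−T₁) = 1.37 × 1.024^(29.1−16.0)
= 1.37 × 1.024^13.1 = 1.37 × 1.364 = 1.869 d⁻¹.

k_a ≈ 1.87 d⁻¹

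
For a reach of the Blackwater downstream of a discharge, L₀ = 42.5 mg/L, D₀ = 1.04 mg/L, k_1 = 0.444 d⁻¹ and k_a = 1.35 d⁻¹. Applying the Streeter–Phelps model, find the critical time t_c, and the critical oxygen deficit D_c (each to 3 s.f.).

With k_a/k_1 = 3.041 and 1 − D₀(k_a−k_1)/(k_1 L₀) = 0.9501,
t_c = ln(3.041 × 0.9501) / (1.35 − 0.444) = ln(2.889) / 0.9060 = 1.061/0.9060 = 1.171 d.
D_c = (k_1/k_a) L₀ e^(−k_1 t_c) = (0.444/1.35) × 42.5 × e^(−0.444×1.171) = 0.3289 × 42.5 × 0.5946 = 8.311 mg/L.

t_c ≈ 1.17 d; D_c ≈ 8.31 mg/L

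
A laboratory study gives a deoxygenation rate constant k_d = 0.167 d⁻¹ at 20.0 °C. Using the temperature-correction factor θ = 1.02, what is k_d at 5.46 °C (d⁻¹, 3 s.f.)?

k_d ≈ 0.125 d⁻¹

k_d(T₂) = k_d(T₁) · θ^(T₂−T₁) = 0.167 × 1.02^(5.46−20.0)
= 0.167 × 1.02^-14.5 = 0.167 × 0.7498 = 0.1252 d⁻¹.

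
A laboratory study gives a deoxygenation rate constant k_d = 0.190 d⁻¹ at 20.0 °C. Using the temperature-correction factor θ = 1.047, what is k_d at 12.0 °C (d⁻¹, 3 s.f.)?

k_d(T₂) = k_d(T₁) · θ^(T₂−T₁) = 0.190 × 1.047^(12.0−20.0)
= 0.190 × 1.047^-8.00 = 0.190 × 0.6925 = 0.1316 d⁻¹.

k_d ≈ 0.132 d⁻¹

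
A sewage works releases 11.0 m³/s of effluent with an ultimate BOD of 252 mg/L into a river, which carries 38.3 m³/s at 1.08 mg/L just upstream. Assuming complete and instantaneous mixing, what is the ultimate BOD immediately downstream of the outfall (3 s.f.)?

Flow-weighted mixing: C = (Q_r C_r + Q_w C_w)/(Q_r + Q_w)
= (38.3×1.08 + 11.0×252)/(38.3 + 11.0) = 2813/49.30 = 57.07 mg/L.

57.1 mg/L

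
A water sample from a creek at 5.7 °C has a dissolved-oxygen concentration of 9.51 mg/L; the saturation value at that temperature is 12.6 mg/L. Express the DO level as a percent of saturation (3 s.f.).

% saturation = C/C_s × 100 = 9.51/12.6 × 100 = 75.5 %.

75.5 % saturation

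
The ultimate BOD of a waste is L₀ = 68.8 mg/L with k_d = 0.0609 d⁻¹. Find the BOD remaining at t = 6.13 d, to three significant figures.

L_t = L₀ e^(−k_d t) = 68.8 × e^(−0.0609×6.13) = 68.8 × 0.6884 = 47.37 mg/L.

L ≈ 47.4 mg/L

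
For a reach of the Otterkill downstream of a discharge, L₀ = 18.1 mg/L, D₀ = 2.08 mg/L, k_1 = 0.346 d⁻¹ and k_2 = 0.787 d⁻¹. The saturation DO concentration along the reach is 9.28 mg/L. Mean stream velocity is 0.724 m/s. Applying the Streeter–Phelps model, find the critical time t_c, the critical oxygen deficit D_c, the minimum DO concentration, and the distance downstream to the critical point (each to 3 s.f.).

At the critical point dD/dt = 0, so k_1 L₀ e^(−k_1 t) = k_2 D. Substituting D(t) from the Streeter–Phelps equation and solving for t gives
t_c = ln[(k_2/k_1)(1 − D₀(k_2−k_1)/(k_1 L₀))] / (k_2−k_1).
Here k_2−k_1 = 0.4410 d⁻¹ and 1 − D₀(k_2−k_1)/(k_1 L₀) = 1 − 2.08×0.4410/(0.346×18.1) = 0.8535, so
t_c = ln(2.275 × 0.8535) / 0.4410 = 0.6634 / 0.4410 = 1.504 d.
D_c = (k_1/k_2) L₀ e^(−k_1 t_c) = (0.346/0.787) × 18.1 × e^(−0.346×1.504) = 0.4396 × 18.1 × 0.5942 = 4.729 mg/L.
Minimum DO = C_s − D_c = 9.28 − 4.729 = 4.551 mg/L.
x_c = v t_c = 0.724 m/s × 1.504 d × 86400 s/d = 94100 m ≈ 94.1 km.

t_c ≈ 1.50 d; D_c ≈ 4.73 mg/L; min DO ≈ 4.55 mg/L; x_c ≈ 94.1 km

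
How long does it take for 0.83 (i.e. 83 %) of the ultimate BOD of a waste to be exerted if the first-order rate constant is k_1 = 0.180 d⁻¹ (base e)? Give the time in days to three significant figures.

t ≈ 9.84 d

y/L₀ = 1 − e^(−k_1 t) = 0.83 ⇒ e^(−k_1 t) = 0.170
t = −ln(0.170) / 0.180 = 1.772 / 0.180 = 9.844 d.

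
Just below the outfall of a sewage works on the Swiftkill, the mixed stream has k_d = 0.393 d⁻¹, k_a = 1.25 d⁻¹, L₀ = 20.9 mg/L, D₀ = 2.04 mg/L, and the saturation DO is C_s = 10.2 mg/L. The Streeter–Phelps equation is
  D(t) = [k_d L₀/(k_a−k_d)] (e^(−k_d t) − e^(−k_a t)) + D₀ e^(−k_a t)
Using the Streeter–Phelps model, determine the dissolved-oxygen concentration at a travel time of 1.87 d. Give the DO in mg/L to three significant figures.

k_d L₀/(k_a−k_d) = 0.393×20.9/(1.25−0.393) = 8.214/0.8570 = 9.584 mg/L.
e^(−k_d t) = e^(−0.393×1.870) = 0.4795; e^(−k_a t) = e^(−1.25×1.870) = 0.09657.
D = 9.584 × (0.4795 − 0.09657) + 2.04 × 0.09657 = 3.671 + 0.1970 = 3.868 mg/L.
DO = C_s − D = 10.2 − 3.868 = 6.332 mg/L.

DO ≈ 6.33 mg/L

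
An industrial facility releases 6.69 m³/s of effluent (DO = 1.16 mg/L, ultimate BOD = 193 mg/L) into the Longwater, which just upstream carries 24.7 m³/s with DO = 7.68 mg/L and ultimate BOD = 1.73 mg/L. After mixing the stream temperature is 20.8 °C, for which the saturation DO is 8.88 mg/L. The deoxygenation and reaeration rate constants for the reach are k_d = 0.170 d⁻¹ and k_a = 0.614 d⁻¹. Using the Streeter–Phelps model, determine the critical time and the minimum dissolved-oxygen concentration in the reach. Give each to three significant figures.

Mixed DO = (24.7×7.68 + 6.69×1.16)/(24.7+6.69) = 197.5/31.39 = 6.290 mg/L.
Mixed L₀ = (24.7×1.73 + 6.69×193)/(31.39) = 1334/31.39 = 42.49 mg/L.
Initial deficit D₀ = C_s − DO₀ = 8.88 − 6.290 = 2.590 mg/L.
t_c = (1/0.4440) ln[(0.614/0.170)(1 − 2.590×0.4440/(0.170×42.49))] = 2.252 × ln(3.037) = 2.502 d.
D_c = (0.170/0.614) × 42.49 × e^(−0.170×2.502) = 0.2769 × 42.49 × 0.6536 = 7.689 mg/L.
Minimum DO = 8.88 − 7.689 = 1.191 mg/L.

t_c ≈ 2.50 d; minimum DO ≈ 1.19 mg/L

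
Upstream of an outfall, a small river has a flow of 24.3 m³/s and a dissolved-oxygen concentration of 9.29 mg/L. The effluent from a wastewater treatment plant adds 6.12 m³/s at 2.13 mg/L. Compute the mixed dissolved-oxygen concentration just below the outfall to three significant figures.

7.85 mg/L

Flow-weighted mixing: C = (Q_r C_r + Q_w C_w)/(Q_r + Q_w)
= (24.3×9.29 + 6.12×2.13)/(24.3 + 6.12) = 238.8/30.42 = 7.850 mg/L.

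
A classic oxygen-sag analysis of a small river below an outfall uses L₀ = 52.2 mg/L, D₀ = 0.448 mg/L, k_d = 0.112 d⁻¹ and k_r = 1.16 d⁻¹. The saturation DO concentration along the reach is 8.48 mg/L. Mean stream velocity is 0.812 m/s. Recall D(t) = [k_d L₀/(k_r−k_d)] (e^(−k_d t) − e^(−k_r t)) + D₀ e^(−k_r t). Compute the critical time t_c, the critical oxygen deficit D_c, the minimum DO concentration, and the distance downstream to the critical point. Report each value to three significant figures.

t_c ≈ 2.15 d; D_c ≈ 3.96 mg/L; min DO ≈ 4.52 mg/L; x_c ≈ 151 km

With k_r/k_d = 10.36 and 1 − D₀(k_r−k_d)/(k_d L₀) = 0.9197,
t_c = ln(10.36 × 0.9197) / (1.16 − 0.112) = ln(9.525) / 1.048 = 2.254/1.048 = 2.151 d.
L(t_c) = L₀ e^(−k_d t_c) = 52.2 × 0.7859 = 41.03 mg/L, and at the critical point k_r D_c = k_d L, so D_c = (0.112/1.16) × 41.03 = 3.961 mg/L.
Minimum DO = C_s − D_c = 8.48 − 3.961 = 4.519 mg/L.
x_c = v t_c = 0.812 m/s × 2.151 d × 86400 s/d = 150900 m ≈ 151 km.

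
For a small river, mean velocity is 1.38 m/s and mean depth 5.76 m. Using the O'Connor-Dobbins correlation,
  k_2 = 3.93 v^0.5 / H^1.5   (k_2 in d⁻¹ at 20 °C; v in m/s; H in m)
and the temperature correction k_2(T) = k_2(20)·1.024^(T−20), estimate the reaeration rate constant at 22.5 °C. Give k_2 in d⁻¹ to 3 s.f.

k_2(20) = 3.93 × 1.38^0.5 / 5.76^1.5 = 3.93 × 1.175 / 13.82 = 0.3340 d⁻¹.
k_2(22.5) = 0.3340 × 1.024^(22.5−20) = 0.3340 × 1.061 = 0.3544 d⁻¹.

k_2 ≈ 0.354 d⁻¹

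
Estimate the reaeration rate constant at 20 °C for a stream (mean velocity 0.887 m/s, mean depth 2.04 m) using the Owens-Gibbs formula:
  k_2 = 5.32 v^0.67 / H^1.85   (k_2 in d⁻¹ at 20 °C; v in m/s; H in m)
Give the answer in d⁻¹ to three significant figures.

k_2 ≈ 1.31 d⁻¹

k_2 = 5.32 × 0.887^0.67 / 2.04^1.85 = 5.32 × 0.9228 / 3.740 = 1.313 d⁻¹.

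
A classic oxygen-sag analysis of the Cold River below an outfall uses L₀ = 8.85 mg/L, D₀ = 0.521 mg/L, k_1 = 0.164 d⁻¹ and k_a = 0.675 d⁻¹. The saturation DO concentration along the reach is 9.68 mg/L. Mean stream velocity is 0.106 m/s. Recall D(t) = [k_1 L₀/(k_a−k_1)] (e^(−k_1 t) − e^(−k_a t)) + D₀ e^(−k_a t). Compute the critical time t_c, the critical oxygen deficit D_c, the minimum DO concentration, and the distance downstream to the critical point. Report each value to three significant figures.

At the critical point dD/dt = 0, so k_1 L₀ e^(−k_1 t) = k_a D. Substituting D(t) from the Streeter–Phelps equation and solving for t gives
t_c = ln[(k_a/k_1)(1 − D₀(k_a−k_1)/(k_1 L₀))] / (k_a−k_1).
Here k_a−k_1 = 0.5110 d⁻¹ and 1 − D₀(k_a−k_1)/(k_1 L₀) = 1 − 0.521×0.5110/(0.164×8.85) = 0.8166, so
t_c = ln(4.116 × 0.8166) / 0.5110 = 1.212 / 0.5110 = 2.372 d.
D_c = (k_1/k_a) L₀ e^(−k_1 t_c) = (0.164/0.675) × 8.85 × e^(−0.164×2.372) = 0.2430 × 8.85 × 0.6777 = 1.457 mg/L.
Minimum DO = C_s − D_c = 9.68 − 1.457 = 8.223 mg/L.
x_c = v t_c = 0.106 m/s × 2.372 d × 86400 s/d = 21730 m ≈ 21.7 km.

t_c ≈ 2.37 d; D_c ≈ 1.46 mg/L; min DO ≈ 8.22 mg/L; x_c ≈ 21.7 km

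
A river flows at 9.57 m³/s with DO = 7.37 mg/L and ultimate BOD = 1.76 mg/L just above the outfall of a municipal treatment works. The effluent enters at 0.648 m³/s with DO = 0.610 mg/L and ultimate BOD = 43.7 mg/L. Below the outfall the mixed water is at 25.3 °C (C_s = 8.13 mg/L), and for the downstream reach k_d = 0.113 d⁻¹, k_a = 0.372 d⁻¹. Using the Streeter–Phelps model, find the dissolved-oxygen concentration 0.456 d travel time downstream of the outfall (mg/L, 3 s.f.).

DO ≈ 6.92 mg/L

Mixed DO = (9.57×7.37 + 0.648×0.610)/(9.57+0.648) = 70.93/10.22 = 6.941 mg/L.
Mixed L₀ = (9.57×1.76 + 0.648×43.7)/(10.22) = 45.16/10.22 = 4.420 mg/L.
Initial deficit D₀ = C_s − DO₀ = 8.13 − 6.941 = 1.189 mg/L.
D(0.456) = [0.113×4.420/(0.372−0.113)](e^(−0.113×0.456) − e^(−0.372×0.456)) + 1.189 e^(−0.372×0.456)
= 1.928 × (0.9498 − 0.8440) + 1.189 × 0.8440 = 1.207 mg/L.
DO = 8.13 − 1.207 = 6.923 mg/L.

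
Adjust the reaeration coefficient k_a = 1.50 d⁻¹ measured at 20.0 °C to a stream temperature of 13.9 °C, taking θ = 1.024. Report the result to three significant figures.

k_a ≈ 1.30 d⁻¹

k_a(T₂) = k_a(T₁) · θ^(T₂−T₁) = 1.50 × 1.024^(13.9−20.0)
= 1.50 × 1.024^-6.10 = 1.50 × 0.8653 = 1.298 d⁻¹.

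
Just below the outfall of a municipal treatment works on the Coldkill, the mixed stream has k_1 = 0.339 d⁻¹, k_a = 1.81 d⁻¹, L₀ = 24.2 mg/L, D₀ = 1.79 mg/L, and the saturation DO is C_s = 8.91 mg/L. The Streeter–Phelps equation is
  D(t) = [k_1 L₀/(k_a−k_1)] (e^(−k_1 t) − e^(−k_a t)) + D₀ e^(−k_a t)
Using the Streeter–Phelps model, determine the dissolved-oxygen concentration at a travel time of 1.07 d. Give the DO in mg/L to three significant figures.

k_1 L₀/(k_a−k_1) = 0.339×24.2/(1.81−0.339) = 8.204/1.471 = 5.577 mg/L.
e^(−k_1 t) = e^(−0.339×1.070) = 0.6958; e^(−k_a t) = e^(−1.81×1.070) = 0.1442.
D = 5.577 × (0.6958 − 0.1442) + 1.79 × 0.1442 = 3.076 + 0.2581 = 3.334 mg/L.
DO = C_s − D = 8.91 − 3.334 = 5.576 mg/L.

DO ≈ 5.58 mg/L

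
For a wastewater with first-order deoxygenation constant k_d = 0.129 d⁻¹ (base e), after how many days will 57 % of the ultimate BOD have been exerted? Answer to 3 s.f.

y/L₀ = 1 − e^(−k_d t) = 0.57 ⇒ e^(−k_d t) = 0.430
t = −ln(0.430) / 0.129 = 0.8440 / 0.129 = 6.542 d.

t ≈ 6.54 d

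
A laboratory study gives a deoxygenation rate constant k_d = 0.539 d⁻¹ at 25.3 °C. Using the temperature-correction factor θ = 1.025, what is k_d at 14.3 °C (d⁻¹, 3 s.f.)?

k_d ≈ 0.411 d⁻¹

k_d(T₂) = k_d(T₁) · θ^(T₂−T₁) = 0.539 × 1.025^(14.3−25.3)
= 0.539 × 1.025^-11.0 = 0.539 × 0.7621 = 0.4108 d⁻¹.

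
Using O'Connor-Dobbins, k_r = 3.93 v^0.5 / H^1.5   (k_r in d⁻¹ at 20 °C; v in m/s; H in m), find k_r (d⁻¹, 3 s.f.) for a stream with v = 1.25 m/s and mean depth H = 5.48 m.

k_r = 3.93 × 1.25^0.5 / 5.48^1.5 = 3.93 × 1.118 / 12.83 = 0.3425 d⁻¹.

k_r ≈ 0.343 d⁻¹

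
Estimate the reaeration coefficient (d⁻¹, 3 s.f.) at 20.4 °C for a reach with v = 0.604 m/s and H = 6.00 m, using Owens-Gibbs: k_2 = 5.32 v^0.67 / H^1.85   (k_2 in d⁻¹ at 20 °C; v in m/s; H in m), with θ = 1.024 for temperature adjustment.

k_2 ≈ 0.139 d⁻¹

k_2(20) = 5.32 × 0.604^0.67 / 6.00^1.85 = 5.32 × 0.7133 / 27.52 = 0.1379 d⁻¹.
k_2(20.4) = 0.1379 × 1.024^(20.4−20) = 0.1379 × 1.010 = 0.1392 d⁻¹.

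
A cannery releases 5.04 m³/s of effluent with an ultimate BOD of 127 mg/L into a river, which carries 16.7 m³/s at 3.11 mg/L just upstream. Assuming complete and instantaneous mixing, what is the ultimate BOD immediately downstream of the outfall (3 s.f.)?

Flow-weighted mixing: C = (Q_r C_r + Q_w C_w)/(Q_r + Q_w)
= (16.7×3.11 + 5.04×127)/(16.7 + 5.04) = 692.0/21.74 = 31.83 mg/L.

31.8 mg/L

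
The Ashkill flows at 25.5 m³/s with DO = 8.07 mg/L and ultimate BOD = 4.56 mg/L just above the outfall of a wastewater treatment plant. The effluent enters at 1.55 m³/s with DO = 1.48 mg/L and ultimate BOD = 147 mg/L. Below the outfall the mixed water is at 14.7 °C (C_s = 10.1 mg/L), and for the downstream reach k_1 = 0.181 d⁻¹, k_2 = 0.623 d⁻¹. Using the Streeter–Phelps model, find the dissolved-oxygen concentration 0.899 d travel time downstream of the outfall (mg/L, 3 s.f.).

DO ≈ 7.27 mg/L

Mixed DO = (25.5×8.07 + 1.55×1.48)/(25.5+1.55) = 208.1/27.05 = 7.692 mg/L.
Mixed L₀ = (25.5×4.56 + 1.55×147)/(27.05) = 344.1/27.05 = 12.72 mg/L.
Initial deficit D₀ = C_s − DO₀ = 10.1 − 7.692 = 2.408 mg/L.
D(0.899) = [0.181×12.72/(0.623−0.181)](e^(−0.181×0.899) − e^(−0.623×0.899)) + 2.408 e^(−0.623×0.899)
= 5.210 × (0.8498 − 0.5712) + 2.408 × 0.5712 = 2.827 mg/L.
DO = 10.1 − 2.827 = 7.273 mg/L.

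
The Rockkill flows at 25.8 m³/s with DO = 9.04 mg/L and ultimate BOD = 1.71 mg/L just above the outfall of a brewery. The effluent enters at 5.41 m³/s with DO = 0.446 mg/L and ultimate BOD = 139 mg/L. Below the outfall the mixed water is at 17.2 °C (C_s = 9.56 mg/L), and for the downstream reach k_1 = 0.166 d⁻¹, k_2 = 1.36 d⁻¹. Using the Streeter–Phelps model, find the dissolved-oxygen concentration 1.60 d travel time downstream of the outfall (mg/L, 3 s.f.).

DO ≈ 7.02 mg/L

Mixed DO = (25.8×9.04 + 5.41×0.446)/(25.8+5.41) = 235.6/31.21 = 7.550 mg/L.
Mixed L₀ = (25.8×1.71 + 5.41×139)/(31.21) = 796.1/31.21 = 25.51 mg/L.
Initial deficit D₀ = C_s − DO₀ = 9.56 − 7.550 = 2.010 mg/L.
D(1.60) = [0.166×25.51/(1.36−0.166)](e^(−0.166×1.60) − e^(−1.36×1.60)) + 2.010 e^(−1.36×1.60)
= 3.546 × (0.7667 − 0.1135) + 2.010 × 0.1135 = 2.545 mg/L.
DO = 9.56 − 2.545 = 7.015 mg/L.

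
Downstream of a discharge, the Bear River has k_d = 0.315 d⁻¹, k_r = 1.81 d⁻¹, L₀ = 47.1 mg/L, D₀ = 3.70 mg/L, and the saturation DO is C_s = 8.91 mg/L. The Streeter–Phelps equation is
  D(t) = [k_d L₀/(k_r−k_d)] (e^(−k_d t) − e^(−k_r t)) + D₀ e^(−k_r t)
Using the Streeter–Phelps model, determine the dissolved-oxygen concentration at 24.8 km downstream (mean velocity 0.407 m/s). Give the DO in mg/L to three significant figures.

Travel time t = x/v = 24.8 km / (0.407 m/s) = 24800 m / 0.407 m/s = 60930 s = 0.7053 d.
k_d L₀/(k_r−k_d) = 0.315×47.1/(1.81−0.315) = 14.84/1.495 = 9.924 mg/L.
e^(−k_d t) = e^(−0.315×0.7053) = 0.8008; e^(−k_r t) = e^(−1.81×0.7053) = 0.2790.
D = 9.924 × (0.8008 − 0.2790) + 3.70 × 0.2790 = 5.178 + 1.032 = 6.211 mg/L.
DO = C_s − D = 8.91 − 6.211 = 2.699 mg/L.

DO ≈ 2.70 mg/L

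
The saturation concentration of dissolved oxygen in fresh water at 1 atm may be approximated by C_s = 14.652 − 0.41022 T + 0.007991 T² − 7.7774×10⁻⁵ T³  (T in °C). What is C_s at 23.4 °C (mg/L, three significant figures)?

C_s ≈ 8.43 mg/L

C_s = 14.652 − 0.41022×23.4 + 0.007991×23.4² − 7.7774×10⁻⁵×23.4³ = 8.432 mg/L.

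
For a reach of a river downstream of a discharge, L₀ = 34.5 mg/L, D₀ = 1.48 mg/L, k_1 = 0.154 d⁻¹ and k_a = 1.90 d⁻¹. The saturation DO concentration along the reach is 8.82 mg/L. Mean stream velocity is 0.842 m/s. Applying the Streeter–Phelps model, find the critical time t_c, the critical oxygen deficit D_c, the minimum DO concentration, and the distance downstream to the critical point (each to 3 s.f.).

t_c ≈ 1.06 d; D_c ≈ 2.38 mg/L; min DO ≈ 6.44 mg/L; x_c ≈ 76.9 km

At the critical point dD/dt = 0, so k_1 L₀ e^(−k_1 t) = k_a D. Substituting D(t) from the Streeter–Phelps equation and solving for t gives
t_c = ln[(k_a/k_1)(1 − D₀(k_a−k_1)/(k_1 L₀))] / (k_a−k_1).
Here k_a−k_1 = 1.746 d⁻¹ and 1 − D₀(k_a−k_1)/(k_1 L₀) = 1 − 1.48×1.746/(0.154×34.5) = 0.5136, so
t_c = ln(12.34 × 0.5136) / 1.746 = 1.846 / 1.746 = 1.058 d.
L(t_c) = L₀ e^(−k_1 t_c) = 34.5 × 0.8497 = 29.32 mg/L, and at the critical point k_a D_c = k_1 L, so D_c = (0.154/1.90) × 29.32 = 2.376 mg/L.
Minimum DO = C_s − D_c = 8.82 − 2.376 = 6.444 mg/L.
x_c = v t_c = 0.842 m/s × 1.058 d × 86400 s/d = 76930 m ≈ 76.9 km.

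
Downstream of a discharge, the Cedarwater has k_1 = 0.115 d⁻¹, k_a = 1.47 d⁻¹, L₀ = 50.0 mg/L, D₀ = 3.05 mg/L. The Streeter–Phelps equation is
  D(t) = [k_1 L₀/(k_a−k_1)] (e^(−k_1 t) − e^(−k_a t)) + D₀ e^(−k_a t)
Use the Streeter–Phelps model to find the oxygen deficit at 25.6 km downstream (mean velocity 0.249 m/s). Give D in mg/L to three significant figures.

D ≈ 3.49 mg/L

Travel time t = x/v = 25.6 km / (0.249 m/s) = 25600 m / 0.249 m/s = 102800 s = 1.190 d.
k_1 L₀/(k_a−k_1) = 0.115×50.0/(1.47−0.115) = 5.750/1.355 = 4.244 mg/L.
e^(−k_1 t) = e^(−0.115×1.190) = 0.8721; e^(−k_a t) = e^(−1.47×1.190) = 0.1739.
D = 4.244 × (0.8721 − 0.1739) + 3.05 × 0.1739 = 2.963 + 0.5304 = 3.493 mg/L.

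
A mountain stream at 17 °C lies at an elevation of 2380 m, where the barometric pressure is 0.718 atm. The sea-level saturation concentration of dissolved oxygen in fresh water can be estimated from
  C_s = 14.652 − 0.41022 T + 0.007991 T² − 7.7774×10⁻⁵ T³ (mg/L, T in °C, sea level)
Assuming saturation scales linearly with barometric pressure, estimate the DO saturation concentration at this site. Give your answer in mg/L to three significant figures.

At sea level: C_s = 14.652 − 0.41022×17 + 0.007991×17² − 7.7774×10⁻⁵×17³ = 9.606 mg/L.
Pressure correction: C_s' = 9.606 × 0.718 = 6.897 mg/L.

C_s ≈ 6.90 mg/L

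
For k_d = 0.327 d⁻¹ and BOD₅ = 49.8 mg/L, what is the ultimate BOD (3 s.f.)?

BOD₅ = L₀(1 − e^(−5k_d)) ⇒ L₀ = BOD₅ / (1 − e^(−5×0.327))
= 49.8 / (1 − 0.1950) = 49.8 / 0.8050 = 61.86 mg/L.

L₀ ≈ 61.9 mg/L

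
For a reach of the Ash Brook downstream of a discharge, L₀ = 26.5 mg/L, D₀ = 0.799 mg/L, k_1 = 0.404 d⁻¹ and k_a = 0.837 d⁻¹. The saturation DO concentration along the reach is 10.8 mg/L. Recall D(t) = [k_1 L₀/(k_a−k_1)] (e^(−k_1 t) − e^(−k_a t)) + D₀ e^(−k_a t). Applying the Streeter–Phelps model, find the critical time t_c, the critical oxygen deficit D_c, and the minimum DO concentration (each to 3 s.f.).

t_c ≈ 1.61 d; D_c ≈ 6.68 mg/L; min DO ≈ 4.12 mg/L

At the critical point dD/dt = 0, so k_1 L₀ e^(−k_1 t) = k_a D. Substituting D(t) from the Streeter–Phelps equation and solving for t gives
t_c = ln[(k_a/k_1)(1 − D₀(k_a−k_1)/(k_1 L₀))] / (k_a−k_1).
Here k_a−k_1 = 0.4330 d⁻¹ and 1 − D₀(k_a−k_1)/(k_1 L₀) = 1 − 0.799×0.4330/(0.404×26.5) = 0.9677, so
t_c = ln(2.072 × 0.9677) / 0.4330 = 0.6956 / 0.4330 = 1.606 d.
L(t_c) = L₀ e^(−k_1 t_c) = 26.5 × 0.5226 = 13.85 mg/L, and at the critical point k_a D_c = k_1 L, so D_c = (0.404/0.837) × 13.85 = 6.684 mg/L.
Minimum DO = C_s − D_c = 10.8 − 6.684 = 4.116 mg/L.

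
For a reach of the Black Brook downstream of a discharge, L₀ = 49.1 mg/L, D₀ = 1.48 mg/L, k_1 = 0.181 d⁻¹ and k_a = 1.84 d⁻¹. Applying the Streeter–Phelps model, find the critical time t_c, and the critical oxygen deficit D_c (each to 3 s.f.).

t_c = [1/(k_a−k_1)] ln[(k_a/k_1)(1 − D₀(k_a−k_1)/(k_1 L₀))]
= [1/(1.84−0.181)] ln[(1.84/0.181)(1 − 1.48×1.659/(0.181×49.1))]
= (1/1.659) ln[10.17 × 0.7237] = 0.6028 × ln(7.357) = 0.6028 × 1.996 = 1.203 d.
L(t_c) = L₀ e^(−k_1 t_c) = 49.1 × 0.8043 = 39.49 mg/L, and at the critical point k_a D_c = k_1 L, so D_c = (0.181/1.84) × 39.49 = 3.885 mg/L.

t_c ≈ 1.20 d; D_c ≈ 3.88 mg/L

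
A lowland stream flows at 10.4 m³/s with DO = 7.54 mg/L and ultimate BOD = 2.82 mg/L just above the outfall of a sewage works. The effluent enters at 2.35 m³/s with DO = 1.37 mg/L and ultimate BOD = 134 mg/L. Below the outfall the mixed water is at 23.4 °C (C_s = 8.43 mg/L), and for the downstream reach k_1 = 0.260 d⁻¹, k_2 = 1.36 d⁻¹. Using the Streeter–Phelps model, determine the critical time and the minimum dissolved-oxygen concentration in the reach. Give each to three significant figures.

t_c ≈ 1.16 d; minimum DO ≈ 4.61 mg/L

Mixed DO = (10.4×7.54 + 2.35×1.37)/(10.4+2.35) = 81.64/12.75 = 6.403 mg/L.
Mixed L₀ = (10.4×2.82 + 2.35×134)/(12.75) = 344.2/12.75 = 27.00 mg/L.
Initial deficit D₀ = C_s − DO₀ = 8.43 − 6.403 = 2.027 mg/L.
t_c = (1/1.100) ln[(1.36/0.260)(1 − 2.027×1.100/(0.260×27.00))] = 0.9091 × ln(3.569) = 1.157 d.
D_c = (0.260/1.36) × 27.00 × e^(−0.260×1.157) = 0.1912 × 27.00 × 0.7403 = 3.821 mg/L.
Minimum DO = 8.43 − 3.821 = 4.609 mg/L.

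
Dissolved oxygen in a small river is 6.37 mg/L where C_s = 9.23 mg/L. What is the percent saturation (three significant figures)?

69.0 % saturation

% saturation = C/C_s × 100 = 6.37/9.23 × 100 = 69.0 %.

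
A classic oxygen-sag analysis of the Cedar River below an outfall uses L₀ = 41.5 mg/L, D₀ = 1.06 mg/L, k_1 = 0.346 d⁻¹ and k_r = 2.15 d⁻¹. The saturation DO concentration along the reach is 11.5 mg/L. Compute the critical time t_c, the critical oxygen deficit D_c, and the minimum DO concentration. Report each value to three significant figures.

At the critical point dD/dt = 0, so k_1 L₀ e^(−k_1 t) = k_r D. Substituting D(t) from the Streeter–Phelps equation and solving for t gives
t_c = ln[(k_r/k_1)(1 − D₀(k_r−k_1)/(k_1 L₀))] / (k_r−k_1).
Here k_r−k_1 = 1.804 d⁻¹ and 1 − D₀(k_r−k_1)/(k_1 L₀) = 1 − 1.06×1.804/(0.346×41.5) = 0.8668, so
t_c = ln(6.214 × 0.8668) / 1.804 = 1.684 / 1.804 = 0.9334 d.
L(t_c) = L₀ e^(−k_1 t_c) = 41.5 × 0.7240 = 30.05 mg/L, and at the critical point k_r D_c = k_1 L, so D_c = (0.346/2.15) × 30.05 = 4.835 mg/L.
Minimum DO = C_s − D_c = 11.5 − 4.835 = 6.665 mg/L.

t_c ≈ 0.933 d; D_c ≈ 4.84 mg/L; min DO ≈ 6.66 mg/L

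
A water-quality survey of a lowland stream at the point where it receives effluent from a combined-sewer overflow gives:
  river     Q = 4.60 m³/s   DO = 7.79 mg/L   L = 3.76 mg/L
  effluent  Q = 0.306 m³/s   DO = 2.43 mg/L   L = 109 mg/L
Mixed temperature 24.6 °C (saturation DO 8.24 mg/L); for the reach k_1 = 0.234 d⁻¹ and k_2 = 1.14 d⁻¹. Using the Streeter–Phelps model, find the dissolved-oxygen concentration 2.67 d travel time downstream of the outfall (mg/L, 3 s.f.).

DO ≈ 6.90 mg/L

Mixed DO = (4.60×7.79 + 0.306×2.43)/(4.60+0.306) = 36.58/4.906 = 7.456 mg/L.
Mixed L₀ = (4.60×3.76 + 0.306×109)/(4.906) = 50.65/4.906 = 10.32 mg/L.
Initial deficit D₀ = C_s − DO₀ = 8.24 − 7.456 = 0.7843 mg/L.
D(2.67) = [0.234×10.32/(1.14−0.234)](e^(−0.234×2.67) − e^(−1.14×2.67)) + 0.7843 e^(−1.14×2.67)
= 2.666 × (0.5354 − 0.04765) + 0.7843 × 0.04765 = 1.338 mg/L.
DO = 8.24 − 1.338 = 6.902 mg/L.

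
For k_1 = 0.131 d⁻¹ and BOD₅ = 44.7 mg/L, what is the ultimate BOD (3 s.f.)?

L₀ ≈ 93.0 mg/L

BOD₅ = L₀(1 − e^(−5k_1)) ⇒ L₀ = BOD₅ / (1 − e^(−5×0.131))
= 44.7 / (1 − 0.5194) = 44.7 / 0.4806 = 93.02 mg/L.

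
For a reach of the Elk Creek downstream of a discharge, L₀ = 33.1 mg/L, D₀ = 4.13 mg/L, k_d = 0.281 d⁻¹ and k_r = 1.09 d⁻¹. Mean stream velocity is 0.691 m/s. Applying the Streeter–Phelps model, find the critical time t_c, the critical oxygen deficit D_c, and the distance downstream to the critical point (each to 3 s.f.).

t_c ≈ 1.13 d; D_c ≈ 6.22 mg/L; x_c ≈ 67.2 km

At the critical point dD/dt = 0, so k_d L₀ e^(−k_d t) = k_r D. Substituting D(t) from the Streeter–Phelps equation and solving for t gives
t_c = ln[(k_r/k_d)(1 − D₀(k_r−k_d)/(k_d L₀))] / (k_r−k_d).
Here k_r−k_d = 0.8090 d⁻¹ and 1 − D₀(k_r−k_d)/(k_d L₀) = 1 − 4.13×0.8090/(0.281×33.1) = 0.6408, so
t_c = ln(3.879 × 0.6408) / 0.8090 = 0.9105 / 0.8090 = 1.125 d.
L(t_c) = L₀ e^(−k_d t_c) = 33.1 × 0.7289 = 24.13 mg/L, and at the critical point k_r D_c = k_d L, so D_c = (0.281/1.09) × 24.13 = 6.220 mg/L.
x_c = v t_c = 0.691 m/s × 1.125 d × 86400 s/d = 67190 m ≈ 67.2 km.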